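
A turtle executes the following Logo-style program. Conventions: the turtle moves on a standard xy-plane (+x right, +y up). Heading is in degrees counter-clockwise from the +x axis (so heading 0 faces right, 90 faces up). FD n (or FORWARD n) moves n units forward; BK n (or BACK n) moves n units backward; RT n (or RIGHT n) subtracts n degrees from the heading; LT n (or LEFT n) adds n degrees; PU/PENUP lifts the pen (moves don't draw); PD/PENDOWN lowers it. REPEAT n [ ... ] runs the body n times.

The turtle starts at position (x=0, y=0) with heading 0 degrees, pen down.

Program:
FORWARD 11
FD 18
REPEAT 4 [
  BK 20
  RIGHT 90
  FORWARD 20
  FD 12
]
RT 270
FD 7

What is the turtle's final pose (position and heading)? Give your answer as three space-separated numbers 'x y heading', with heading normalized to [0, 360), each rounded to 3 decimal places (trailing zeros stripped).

Answer: 29 7 90

Derivation:
Executing turtle program step by step:
Start: pos=(0,0), heading=0, pen down
FD 11: (0,0) -> (11,0) [heading=0, draw]
FD 18: (11,0) -> (29,0) [heading=0, draw]
REPEAT 4 [
  -- iteration 1/4 --
  BK 20: (29,0) -> (9,0) [heading=0, draw]
  RT 90: heading 0 -> 270
  FD 20: (9,0) -> (9,-20) [heading=270, draw]
  FD 12: (9,-20) -> (9,-32) [heading=270, draw]
  -- iteration 2/4 --
  BK 20: (9,-32) -> (9,-12) [heading=270, draw]
  RT 90: heading 270 -> 180
  FD 20: (9,-12) -> (-11,-12) [heading=180, draw]
  FD 12: (-11,-12) -> (-23,-12) [heading=180, draw]
  -- iteration 3/4 --
  BK 20: (-23,-12) -> (-3,-12) [heading=180, draw]
  RT 90: heading 180 -> 90
  FD 20: (-3,-12) -> (-3,8) [heading=90, draw]
  FD 12: (-3,8) -> (-3,20) [heading=90, draw]
  -- iteration 4/4 --
  BK 20: (-3,20) -> (-3,0) [heading=90, draw]
  RT 90: heading 90 -> 0
  FD 20: (-3,0) -> (17,0) [heading=0, draw]
  FD 12: (17,0) -> (29,0) [heading=0, draw]
]
RT 270: heading 0 -> 90
FD 7: (29,0) -> (29,7) [heading=90, draw]
Final: pos=(29,7), heading=90, 15 segment(s) drawn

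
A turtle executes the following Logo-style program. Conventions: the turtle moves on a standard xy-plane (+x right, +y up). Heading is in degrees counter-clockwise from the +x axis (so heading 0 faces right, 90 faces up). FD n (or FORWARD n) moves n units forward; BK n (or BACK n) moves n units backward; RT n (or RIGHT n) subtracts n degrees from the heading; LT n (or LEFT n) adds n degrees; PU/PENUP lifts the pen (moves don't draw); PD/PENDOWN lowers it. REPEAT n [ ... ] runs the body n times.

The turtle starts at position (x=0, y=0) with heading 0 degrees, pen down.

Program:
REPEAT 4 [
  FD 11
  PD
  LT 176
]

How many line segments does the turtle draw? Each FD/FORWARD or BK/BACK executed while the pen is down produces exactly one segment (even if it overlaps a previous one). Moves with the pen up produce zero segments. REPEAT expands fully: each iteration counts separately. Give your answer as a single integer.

Answer: 4

Derivation:
Executing turtle program step by step:
Start: pos=(0,0), heading=0, pen down
REPEAT 4 [
  -- iteration 1/4 --
  FD 11: (0,0) -> (11,0) [heading=0, draw]
  PD: pen down
  LT 176: heading 0 -> 176
  -- iteration 2/4 --
  FD 11: (11,0) -> (0.027,0.767) [heading=176, draw]
  PD: pen down
  LT 176: heading 176 -> 352
  -- iteration 3/4 --
  FD 11: (0.027,0.767) -> (10.92,-0.764) [heading=352, draw]
  PD: pen down
  LT 176: heading 352 -> 168
  -- iteration 4/4 --
  FD 11: (10.92,-0.764) -> (0.16,1.523) [heading=168, draw]
  PD: pen down
  LT 176: heading 168 -> 344
]
Final: pos=(0.16,1.523), heading=344, 4 segment(s) drawn
Segments drawn: 4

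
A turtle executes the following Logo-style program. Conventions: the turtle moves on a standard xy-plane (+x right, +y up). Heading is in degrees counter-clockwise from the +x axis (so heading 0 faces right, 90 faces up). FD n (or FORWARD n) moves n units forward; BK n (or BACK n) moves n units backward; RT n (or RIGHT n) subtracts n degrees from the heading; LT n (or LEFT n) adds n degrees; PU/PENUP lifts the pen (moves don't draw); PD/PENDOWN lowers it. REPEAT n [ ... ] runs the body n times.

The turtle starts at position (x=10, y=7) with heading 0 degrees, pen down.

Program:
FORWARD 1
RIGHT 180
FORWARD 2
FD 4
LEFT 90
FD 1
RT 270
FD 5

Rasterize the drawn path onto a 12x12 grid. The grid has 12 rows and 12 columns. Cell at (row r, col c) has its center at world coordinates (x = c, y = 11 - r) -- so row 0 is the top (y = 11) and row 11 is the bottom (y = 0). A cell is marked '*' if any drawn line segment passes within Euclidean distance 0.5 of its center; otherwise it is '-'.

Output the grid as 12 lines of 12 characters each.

Segment 0: (10,7) -> (11,7)
Segment 1: (11,7) -> (9,7)
Segment 2: (9,7) -> (5,7)
Segment 3: (5,7) -> (5,6)
Segment 4: (5,6) -> (10,6)

Answer: ------------
------------
------------
------------
-----*******
-----******-
------------
------------
------------
------------
------------
------------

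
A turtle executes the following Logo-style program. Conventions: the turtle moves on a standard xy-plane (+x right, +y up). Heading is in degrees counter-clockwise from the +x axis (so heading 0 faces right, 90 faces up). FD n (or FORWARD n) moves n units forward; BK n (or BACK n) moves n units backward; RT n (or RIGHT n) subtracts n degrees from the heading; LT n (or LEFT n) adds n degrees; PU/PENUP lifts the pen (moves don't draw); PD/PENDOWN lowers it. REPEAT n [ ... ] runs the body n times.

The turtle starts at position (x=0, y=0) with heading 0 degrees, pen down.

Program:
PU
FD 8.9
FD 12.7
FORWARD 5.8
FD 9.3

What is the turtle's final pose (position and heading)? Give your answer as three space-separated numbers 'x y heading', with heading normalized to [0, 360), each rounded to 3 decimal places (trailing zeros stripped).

Executing turtle program step by step:
Start: pos=(0,0), heading=0, pen down
PU: pen up
FD 8.9: (0,0) -> (8.9,0) [heading=0, move]
FD 12.7: (8.9,0) -> (21.6,0) [heading=0, move]
FD 5.8: (21.6,0) -> (27.4,0) [heading=0, move]
FD 9.3: (27.4,0) -> (36.7,0) [heading=0, move]
Final: pos=(36.7,0), heading=0, 0 segment(s) drawn

Answer: 36.7 0 0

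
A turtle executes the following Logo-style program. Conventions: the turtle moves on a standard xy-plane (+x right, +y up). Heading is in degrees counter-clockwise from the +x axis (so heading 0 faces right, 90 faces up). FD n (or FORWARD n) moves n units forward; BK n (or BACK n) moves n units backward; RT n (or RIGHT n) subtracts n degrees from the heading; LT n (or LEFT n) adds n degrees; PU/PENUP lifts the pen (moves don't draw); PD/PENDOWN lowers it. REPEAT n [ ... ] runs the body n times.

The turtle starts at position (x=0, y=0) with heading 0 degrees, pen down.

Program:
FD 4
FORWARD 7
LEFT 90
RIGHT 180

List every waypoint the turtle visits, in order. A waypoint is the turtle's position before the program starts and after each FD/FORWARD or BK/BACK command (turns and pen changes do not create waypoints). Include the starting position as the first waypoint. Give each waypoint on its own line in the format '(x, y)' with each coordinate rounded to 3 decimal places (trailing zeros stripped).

Answer: (0, 0)
(4, 0)
(11, 0)

Derivation:
Executing turtle program step by step:
Start: pos=(0,0), heading=0, pen down
FD 4: (0,0) -> (4,0) [heading=0, draw]
FD 7: (4,0) -> (11,0) [heading=0, draw]
LT 90: heading 0 -> 90
RT 180: heading 90 -> 270
Final: pos=(11,0), heading=270, 2 segment(s) drawn
Waypoints (3 total):
(0, 0)
(4, 0)
(11, 0)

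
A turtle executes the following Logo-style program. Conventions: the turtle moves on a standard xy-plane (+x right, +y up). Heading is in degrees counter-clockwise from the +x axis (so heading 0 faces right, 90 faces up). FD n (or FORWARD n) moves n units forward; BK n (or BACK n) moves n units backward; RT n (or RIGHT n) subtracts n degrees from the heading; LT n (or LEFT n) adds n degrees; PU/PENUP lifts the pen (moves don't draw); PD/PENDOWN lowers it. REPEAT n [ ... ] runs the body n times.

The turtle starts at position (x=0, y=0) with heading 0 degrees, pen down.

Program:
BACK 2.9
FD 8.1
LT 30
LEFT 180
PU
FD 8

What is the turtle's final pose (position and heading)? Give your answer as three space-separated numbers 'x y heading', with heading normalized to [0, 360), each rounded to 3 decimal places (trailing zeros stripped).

Answer: -1.728 -4 210

Derivation:
Executing turtle program step by step:
Start: pos=(0,0), heading=0, pen down
BK 2.9: (0,0) -> (-2.9,0) [heading=0, draw]
FD 8.1: (-2.9,0) -> (5.2,0) [heading=0, draw]
LT 30: heading 0 -> 30
LT 180: heading 30 -> 210
PU: pen up
FD 8: (5.2,0) -> (-1.728,-4) [heading=210, move]
Final: pos=(-1.728,-4), heading=210, 2 segment(s) drawn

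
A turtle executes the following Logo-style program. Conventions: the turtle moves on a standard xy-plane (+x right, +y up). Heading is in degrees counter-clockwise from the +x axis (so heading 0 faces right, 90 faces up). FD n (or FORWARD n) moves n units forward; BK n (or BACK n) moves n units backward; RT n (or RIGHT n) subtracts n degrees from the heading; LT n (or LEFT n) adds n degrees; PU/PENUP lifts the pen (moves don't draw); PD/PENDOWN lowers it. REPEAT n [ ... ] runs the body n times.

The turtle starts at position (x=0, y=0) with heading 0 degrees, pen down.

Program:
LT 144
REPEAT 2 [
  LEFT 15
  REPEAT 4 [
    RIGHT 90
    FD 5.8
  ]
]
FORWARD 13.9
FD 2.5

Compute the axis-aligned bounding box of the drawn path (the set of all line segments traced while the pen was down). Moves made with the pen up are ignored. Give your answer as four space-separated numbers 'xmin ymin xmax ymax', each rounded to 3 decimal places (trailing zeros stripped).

Answer: -16.31 -2.079 7.493 5.768

Derivation:
Executing turtle program step by step:
Start: pos=(0,0), heading=0, pen down
LT 144: heading 0 -> 144
REPEAT 2 [
  -- iteration 1/2 --
  LT 15: heading 144 -> 159
  REPEAT 4 [
    -- iteration 1/4 --
    RT 90: heading 159 -> 69
    FD 5.8: (0,0) -> (2.079,5.415) [heading=69, draw]
    -- iteration 2/4 --
    RT 90: heading 69 -> 339
    FD 5.8: (2.079,5.415) -> (7.493,3.336) [heading=339, draw]
    -- iteration 3/4 --
    RT 90: heading 339 -> 249
    FD 5.8: (7.493,3.336) -> (5.415,-2.079) [heading=249, draw]
    -- iteration 4/4 --
    RT 90: heading 249 -> 159
    FD 5.8: (5.415,-2.079) -> (0,0) [heading=159, draw]
  ]
  -- iteration 2/2 --
  LT 15: heading 159 -> 174
  REPEAT 4 [
    -- iteration 1/4 --
    RT 90: heading 174 -> 84
    FD 5.8: (0,0) -> (0.606,5.768) [heading=84, draw]
    -- iteration 2/4 --
    RT 90: heading 84 -> 354
    FD 5.8: (0.606,5.768) -> (6.374,5.162) [heading=354, draw]
    -- iteration 3/4 --
    RT 90: heading 354 -> 264
    FD 5.8: (6.374,5.162) -> (5.768,-0.606) [heading=264, draw]
    -- iteration 4/4 --
    RT 90: heading 264 -> 174
    FD 5.8: (5.768,-0.606) -> (0,0) [heading=174, draw]
  ]
]
FD 13.9: (0,0) -> (-13.824,1.453) [heading=174, draw]
FD 2.5: (-13.824,1.453) -> (-16.31,1.714) [heading=174, draw]
Final: pos=(-16.31,1.714), heading=174, 10 segment(s) drawn

Segment endpoints: x in {-16.31, -13.824, 0, 0, 0.606, 2.079, 5.415, 5.768, 6.374, 7.493}, y in {-2.079, -0.606, 0, 0, 0, 1.453, 1.714, 3.336, 5.162, 5.415, 5.768}
xmin=-16.31, ymin=-2.079, xmax=7.493, ymax=5.768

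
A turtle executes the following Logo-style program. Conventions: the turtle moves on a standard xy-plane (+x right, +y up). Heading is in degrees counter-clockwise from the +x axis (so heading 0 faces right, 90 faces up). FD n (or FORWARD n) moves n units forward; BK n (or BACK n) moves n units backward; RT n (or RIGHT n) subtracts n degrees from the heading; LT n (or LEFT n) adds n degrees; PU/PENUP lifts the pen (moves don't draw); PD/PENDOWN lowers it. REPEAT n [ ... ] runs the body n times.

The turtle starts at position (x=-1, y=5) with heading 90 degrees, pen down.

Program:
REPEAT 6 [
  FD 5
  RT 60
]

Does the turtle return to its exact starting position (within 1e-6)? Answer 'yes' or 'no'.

Executing turtle program step by step:
Start: pos=(-1,5), heading=90, pen down
REPEAT 6 [
  -- iteration 1/6 --
  FD 5: (-1,5) -> (-1,10) [heading=90, draw]
  RT 60: heading 90 -> 30
  -- iteration 2/6 --
  FD 5: (-1,10) -> (3.33,12.5) [heading=30, draw]
  RT 60: heading 30 -> 330
  -- iteration 3/6 --
  FD 5: (3.33,12.5) -> (7.66,10) [heading=330, draw]
  RT 60: heading 330 -> 270
  -- iteration 4/6 --
  FD 5: (7.66,10) -> (7.66,5) [heading=270, draw]
  RT 60: heading 270 -> 210
  -- iteration 5/6 --
  FD 5: (7.66,5) -> (3.33,2.5) [heading=210, draw]
  RT 60: heading 210 -> 150
  -- iteration 6/6 --
  FD 5: (3.33,2.5) -> (-1,5) [heading=150, draw]
  RT 60: heading 150 -> 90
]
Final: pos=(-1,5), heading=90, 6 segment(s) drawn

Start position: (-1, 5)
Final position: (-1, 5)
Distance = 0; < 1e-6 -> CLOSED

Answer: yes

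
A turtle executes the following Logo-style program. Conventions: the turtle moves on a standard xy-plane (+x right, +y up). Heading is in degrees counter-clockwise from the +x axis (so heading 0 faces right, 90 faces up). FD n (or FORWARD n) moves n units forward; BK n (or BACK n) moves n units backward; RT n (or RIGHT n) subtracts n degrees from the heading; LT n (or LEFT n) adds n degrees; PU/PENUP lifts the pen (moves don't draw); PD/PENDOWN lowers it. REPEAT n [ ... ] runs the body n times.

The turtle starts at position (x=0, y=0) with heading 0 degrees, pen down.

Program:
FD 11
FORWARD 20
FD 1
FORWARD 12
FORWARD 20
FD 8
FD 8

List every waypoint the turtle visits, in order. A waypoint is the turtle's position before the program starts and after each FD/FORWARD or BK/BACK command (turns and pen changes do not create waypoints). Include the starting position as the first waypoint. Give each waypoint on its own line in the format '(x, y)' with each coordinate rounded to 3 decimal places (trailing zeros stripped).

Executing turtle program step by step:
Start: pos=(0,0), heading=0, pen down
FD 11: (0,0) -> (11,0) [heading=0, draw]
FD 20: (11,0) -> (31,0) [heading=0, draw]
FD 1: (31,0) -> (32,0) [heading=0, draw]
FD 12: (32,0) -> (44,0) [heading=0, draw]
FD 20: (44,0) -> (64,0) [heading=0, draw]
FD 8: (64,0) -> (72,0) [heading=0, draw]
FD 8: (72,0) -> (80,0) [heading=0, draw]
Final: pos=(80,0), heading=0, 7 segment(s) drawn
Waypoints (8 total):
(0, 0)
(11, 0)
(31, 0)
(32, 0)
(44, 0)
(64, 0)
(72, 0)
(80, 0)

Answer: (0, 0)
(11, 0)
(31, 0)
(32, 0)
(44, 0)
(64, 0)
(72, 0)
(80, 0)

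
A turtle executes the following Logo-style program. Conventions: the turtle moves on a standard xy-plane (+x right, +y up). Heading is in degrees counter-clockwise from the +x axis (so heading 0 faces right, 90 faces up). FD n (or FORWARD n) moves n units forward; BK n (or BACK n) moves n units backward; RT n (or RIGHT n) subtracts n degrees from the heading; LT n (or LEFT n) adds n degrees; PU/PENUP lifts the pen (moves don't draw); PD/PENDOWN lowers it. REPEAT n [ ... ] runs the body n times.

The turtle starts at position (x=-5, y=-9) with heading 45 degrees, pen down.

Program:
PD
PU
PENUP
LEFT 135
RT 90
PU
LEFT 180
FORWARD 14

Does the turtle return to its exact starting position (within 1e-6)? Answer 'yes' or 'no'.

Answer: no

Derivation:
Executing turtle program step by step:
Start: pos=(-5,-9), heading=45, pen down
PD: pen down
PU: pen up
PU: pen up
LT 135: heading 45 -> 180
RT 90: heading 180 -> 90
PU: pen up
LT 180: heading 90 -> 270
FD 14: (-5,-9) -> (-5,-23) [heading=270, move]
Final: pos=(-5,-23), heading=270, 0 segment(s) drawn

Start position: (-5, -9)
Final position: (-5, -23)
Distance = 14; >= 1e-6 -> NOT closed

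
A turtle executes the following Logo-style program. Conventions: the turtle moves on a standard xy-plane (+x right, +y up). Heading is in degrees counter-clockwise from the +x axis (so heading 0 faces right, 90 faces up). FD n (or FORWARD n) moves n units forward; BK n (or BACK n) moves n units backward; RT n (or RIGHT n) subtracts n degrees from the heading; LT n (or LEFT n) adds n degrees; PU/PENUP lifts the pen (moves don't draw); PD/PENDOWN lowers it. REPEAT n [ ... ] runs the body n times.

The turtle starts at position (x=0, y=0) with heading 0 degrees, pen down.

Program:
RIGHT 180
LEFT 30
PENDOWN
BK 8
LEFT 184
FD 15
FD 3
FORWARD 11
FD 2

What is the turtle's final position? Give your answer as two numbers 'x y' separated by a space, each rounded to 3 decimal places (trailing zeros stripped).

Answer: 32.628 21.335

Derivation:
Executing turtle program step by step:
Start: pos=(0,0), heading=0, pen down
RT 180: heading 0 -> 180
LT 30: heading 180 -> 210
PD: pen down
BK 8: (0,0) -> (6.928,4) [heading=210, draw]
LT 184: heading 210 -> 34
FD 15: (6.928,4) -> (19.364,12.388) [heading=34, draw]
FD 3: (19.364,12.388) -> (21.851,14.065) [heading=34, draw]
FD 11: (21.851,14.065) -> (30.97,20.217) [heading=34, draw]
FD 2: (30.97,20.217) -> (32.628,21.335) [heading=34, draw]
Final: pos=(32.628,21.335), heading=34, 5 segment(s) drawn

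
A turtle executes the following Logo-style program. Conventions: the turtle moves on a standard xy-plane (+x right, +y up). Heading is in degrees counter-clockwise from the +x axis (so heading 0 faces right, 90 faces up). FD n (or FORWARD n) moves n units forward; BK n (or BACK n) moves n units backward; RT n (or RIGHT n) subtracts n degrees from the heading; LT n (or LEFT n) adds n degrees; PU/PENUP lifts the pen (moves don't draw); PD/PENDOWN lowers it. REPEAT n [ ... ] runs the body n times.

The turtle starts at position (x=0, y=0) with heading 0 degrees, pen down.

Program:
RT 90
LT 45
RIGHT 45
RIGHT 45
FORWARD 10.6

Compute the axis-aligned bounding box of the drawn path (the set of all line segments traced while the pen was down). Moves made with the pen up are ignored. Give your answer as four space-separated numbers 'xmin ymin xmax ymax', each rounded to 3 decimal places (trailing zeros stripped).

Answer: -7.495 -7.495 0 0

Derivation:
Executing turtle program step by step:
Start: pos=(0,0), heading=0, pen down
RT 90: heading 0 -> 270
LT 45: heading 270 -> 315
RT 45: heading 315 -> 270
RT 45: heading 270 -> 225
FD 10.6: (0,0) -> (-7.495,-7.495) [heading=225, draw]
Final: pos=(-7.495,-7.495), heading=225, 1 segment(s) drawn

Segment endpoints: x in {-7.495, 0}, y in {-7.495, 0}
xmin=-7.495, ymin=-7.495, xmax=0, ymax=0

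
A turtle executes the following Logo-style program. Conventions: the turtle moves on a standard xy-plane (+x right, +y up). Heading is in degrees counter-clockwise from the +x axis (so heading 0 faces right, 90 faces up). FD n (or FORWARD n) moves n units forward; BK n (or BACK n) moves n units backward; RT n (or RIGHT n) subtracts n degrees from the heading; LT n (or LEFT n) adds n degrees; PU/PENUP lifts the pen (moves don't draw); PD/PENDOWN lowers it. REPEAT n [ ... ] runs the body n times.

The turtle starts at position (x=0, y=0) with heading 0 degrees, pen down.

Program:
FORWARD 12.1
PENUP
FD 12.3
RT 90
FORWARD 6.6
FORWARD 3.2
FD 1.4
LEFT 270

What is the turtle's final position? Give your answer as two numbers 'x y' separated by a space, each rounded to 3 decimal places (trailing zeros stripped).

Answer: 24.4 -11.2

Derivation:
Executing turtle program step by step:
Start: pos=(0,0), heading=0, pen down
FD 12.1: (0,0) -> (12.1,0) [heading=0, draw]
PU: pen up
FD 12.3: (12.1,0) -> (24.4,0) [heading=0, move]
RT 90: heading 0 -> 270
FD 6.6: (24.4,0) -> (24.4,-6.6) [heading=270, move]
FD 3.2: (24.4,-6.6) -> (24.4,-9.8) [heading=270, move]
FD 1.4: (24.4,-9.8) -> (24.4,-11.2) [heading=270, move]
LT 270: heading 270 -> 180
Final: pos=(24.4,-11.2), heading=180, 1 segment(s) drawn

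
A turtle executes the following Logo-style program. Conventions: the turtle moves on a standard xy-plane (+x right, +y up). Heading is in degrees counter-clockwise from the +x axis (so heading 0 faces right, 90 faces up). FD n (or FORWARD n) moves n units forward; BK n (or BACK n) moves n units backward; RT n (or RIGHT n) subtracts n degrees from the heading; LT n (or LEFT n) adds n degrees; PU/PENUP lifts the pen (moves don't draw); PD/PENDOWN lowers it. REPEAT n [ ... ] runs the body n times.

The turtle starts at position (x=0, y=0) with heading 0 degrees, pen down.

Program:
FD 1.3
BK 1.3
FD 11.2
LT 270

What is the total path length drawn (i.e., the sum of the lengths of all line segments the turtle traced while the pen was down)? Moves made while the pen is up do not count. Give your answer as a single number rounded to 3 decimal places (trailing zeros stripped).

Answer: 13.8

Derivation:
Executing turtle program step by step:
Start: pos=(0,0), heading=0, pen down
FD 1.3: (0,0) -> (1.3,0) [heading=0, draw]
BK 1.3: (1.3,0) -> (0,0) [heading=0, draw]
FD 11.2: (0,0) -> (11.2,0) [heading=0, draw]
LT 270: heading 0 -> 270
Final: pos=(11.2,0), heading=270, 3 segment(s) drawn

Segment lengths:
  seg 1: (0,0) -> (1.3,0), length = 1.3
  seg 2: (1.3,0) -> (0,0), length = 1.3
  seg 3: (0,0) -> (11.2,0), length = 11.2
Total = 13.8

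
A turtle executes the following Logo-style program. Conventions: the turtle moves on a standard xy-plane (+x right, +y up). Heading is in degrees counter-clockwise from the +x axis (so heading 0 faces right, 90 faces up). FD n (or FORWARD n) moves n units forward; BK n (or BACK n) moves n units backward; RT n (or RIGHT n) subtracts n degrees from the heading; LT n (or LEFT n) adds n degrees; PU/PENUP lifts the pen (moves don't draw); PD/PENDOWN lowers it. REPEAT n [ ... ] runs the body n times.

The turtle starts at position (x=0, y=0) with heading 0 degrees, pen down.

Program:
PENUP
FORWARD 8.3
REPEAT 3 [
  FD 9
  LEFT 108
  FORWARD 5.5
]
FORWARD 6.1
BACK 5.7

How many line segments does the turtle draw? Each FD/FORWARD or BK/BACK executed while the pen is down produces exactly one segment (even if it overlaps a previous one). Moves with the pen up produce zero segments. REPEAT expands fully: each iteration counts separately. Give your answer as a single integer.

Executing turtle program step by step:
Start: pos=(0,0), heading=0, pen down
PU: pen up
FD 8.3: (0,0) -> (8.3,0) [heading=0, move]
REPEAT 3 [
  -- iteration 1/3 --
  FD 9: (8.3,0) -> (17.3,0) [heading=0, move]
  LT 108: heading 0 -> 108
  FD 5.5: (17.3,0) -> (15.6,5.231) [heading=108, move]
  -- iteration 2/3 --
  FD 9: (15.6,5.231) -> (12.819,13.79) [heading=108, move]
  LT 108: heading 108 -> 216
  FD 5.5: (12.819,13.79) -> (8.37,10.558) [heading=216, move]
  -- iteration 3/3 --
  FD 9: (8.37,10.558) -> (1.089,5.267) [heading=216, move]
  LT 108: heading 216 -> 324
  FD 5.5: (1.089,5.267) -> (5.538,2.035) [heading=324, move]
]
FD 6.1: (5.538,2.035) -> (10.473,-1.551) [heading=324, move]
BK 5.7: (10.473,-1.551) -> (5.862,1.8) [heading=324, move]
Final: pos=(5.862,1.8), heading=324, 0 segment(s) drawn
Segments drawn: 0

Answer: 0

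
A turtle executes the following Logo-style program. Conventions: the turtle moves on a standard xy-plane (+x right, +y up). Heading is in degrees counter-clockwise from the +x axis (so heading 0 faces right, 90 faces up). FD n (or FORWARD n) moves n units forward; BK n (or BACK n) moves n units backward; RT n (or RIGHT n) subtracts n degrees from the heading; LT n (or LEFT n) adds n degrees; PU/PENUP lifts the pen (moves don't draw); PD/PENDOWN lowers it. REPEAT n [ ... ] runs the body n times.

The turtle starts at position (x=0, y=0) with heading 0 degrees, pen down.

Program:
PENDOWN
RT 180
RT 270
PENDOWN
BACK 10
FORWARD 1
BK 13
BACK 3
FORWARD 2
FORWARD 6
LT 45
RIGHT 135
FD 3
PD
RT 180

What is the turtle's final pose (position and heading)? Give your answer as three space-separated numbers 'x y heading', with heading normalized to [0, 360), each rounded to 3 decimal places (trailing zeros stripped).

Answer: -3 17 0

Derivation:
Executing turtle program step by step:
Start: pos=(0,0), heading=0, pen down
PD: pen down
RT 180: heading 0 -> 180
RT 270: heading 180 -> 270
PD: pen down
BK 10: (0,0) -> (0,10) [heading=270, draw]
FD 1: (0,10) -> (0,9) [heading=270, draw]
BK 13: (0,9) -> (0,22) [heading=270, draw]
BK 3: (0,22) -> (0,25) [heading=270, draw]
FD 2: (0,25) -> (0,23) [heading=270, draw]
FD 6: (0,23) -> (0,17) [heading=270, draw]
LT 45: heading 270 -> 315
RT 135: heading 315 -> 180
FD 3: (0,17) -> (-3,17) [heading=180, draw]
PD: pen down
RT 180: heading 180 -> 0
Final: pos=(-3,17), heading=0, 7 segment(s) drawn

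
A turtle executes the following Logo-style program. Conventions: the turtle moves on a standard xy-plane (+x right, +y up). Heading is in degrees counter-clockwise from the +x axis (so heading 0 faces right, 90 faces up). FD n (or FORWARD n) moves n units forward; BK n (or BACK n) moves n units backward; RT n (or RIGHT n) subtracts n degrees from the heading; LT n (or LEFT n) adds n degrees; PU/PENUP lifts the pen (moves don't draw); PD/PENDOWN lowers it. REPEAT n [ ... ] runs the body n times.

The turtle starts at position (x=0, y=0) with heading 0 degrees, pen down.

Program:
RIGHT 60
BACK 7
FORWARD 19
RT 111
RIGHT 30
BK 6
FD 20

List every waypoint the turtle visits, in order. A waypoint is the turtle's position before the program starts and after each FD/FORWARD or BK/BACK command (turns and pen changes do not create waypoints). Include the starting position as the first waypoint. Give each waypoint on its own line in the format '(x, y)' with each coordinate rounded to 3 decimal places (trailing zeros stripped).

Answer: (0, 0)
(-3.5, 6.062)
(6, -10.392)
(11.601, -12.543)
(-7.07, -5.375)

Derivation:
Executing turtle program step by step:
Start: pos=(0,0), heading=0, pen down
RT 60: heading 0 -> 300
BK 7: (0,0) -> (-3.5,6.062) [heading=300, draw]
FD 19: (-3.5,6.062) -> (6,-10.392) [heading=300, draw]
RT 111: heading 300 -> 189
RT 30: heading 189 -> 159
BK 6: (6,-10.392) -> (11.601,-12.543) [heading=159, draw]
FD 20: (11.601,-12.543) -> (-7.07,-5.375) [heading=159, draw]
Final: pos=(-7.07,-5.375), heading=159, 4 segment(s) drawn
Waypoints (5 total):
(0, 0)
(-3.5, 6.062)
(6, -10.392)
(11.601, -12.543)
(-7.07, -5.375)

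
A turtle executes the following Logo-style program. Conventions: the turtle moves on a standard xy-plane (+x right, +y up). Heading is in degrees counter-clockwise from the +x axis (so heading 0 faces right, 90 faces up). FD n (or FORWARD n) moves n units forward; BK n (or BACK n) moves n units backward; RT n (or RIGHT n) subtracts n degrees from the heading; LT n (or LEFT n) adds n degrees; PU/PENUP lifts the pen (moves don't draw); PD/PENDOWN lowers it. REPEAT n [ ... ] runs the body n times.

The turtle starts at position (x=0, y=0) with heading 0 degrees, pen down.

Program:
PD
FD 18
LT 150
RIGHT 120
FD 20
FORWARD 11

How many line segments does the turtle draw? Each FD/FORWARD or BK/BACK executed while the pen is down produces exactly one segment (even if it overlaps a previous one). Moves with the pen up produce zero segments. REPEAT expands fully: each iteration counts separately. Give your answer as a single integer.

Executing turtle program step by step:
Start: pos=(0,0), heading=0, pen down
PD: pen down
FD 18: (0,0) -> (18,0) [heading=0, draw]
LT 150: heading 0 -> 150
RT 120: heading 150 -> 30
FD 20: (18,0) -> (35.321,10) [heading=30, draw]
FD 11: (35.321,10) -> (44.847,15.5) [heading=30, draw]
Final: pos=(44.847,15.5), heading=30, 3 segment(s) drawn
Segments drawn: 3

Answer: 3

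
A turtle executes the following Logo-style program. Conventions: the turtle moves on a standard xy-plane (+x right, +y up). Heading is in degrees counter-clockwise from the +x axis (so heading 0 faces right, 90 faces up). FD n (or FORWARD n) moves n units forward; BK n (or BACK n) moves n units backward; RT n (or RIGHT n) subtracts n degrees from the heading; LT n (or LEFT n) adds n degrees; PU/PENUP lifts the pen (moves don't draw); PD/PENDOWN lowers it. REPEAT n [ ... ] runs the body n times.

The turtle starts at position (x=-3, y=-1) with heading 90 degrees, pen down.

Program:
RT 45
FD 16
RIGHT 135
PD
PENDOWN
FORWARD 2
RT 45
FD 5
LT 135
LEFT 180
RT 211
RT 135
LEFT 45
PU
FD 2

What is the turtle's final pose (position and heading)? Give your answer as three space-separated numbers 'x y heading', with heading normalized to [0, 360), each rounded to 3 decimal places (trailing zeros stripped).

Executing turtle program step by step:
Start: pos=(-3,-1), heading=90, pen down
RT 45: heading 90 -> 45
FD 16: (-3,-1) -> (8.314,10.314) [heading=45, draw]
RT 135: heading 45 -> 270
PD: pen down
PD: pen down
FD 2: (8.314,10.314) -> (8.314,8.314) [heading=270, draw]
RT 45: heading 270 -> 225
FD 5: (8.314,8.314) -> (4.778,4.778) [heading=225, draw]
LT 135: heading 225 -> 0
LT 180: heading 0 -> 180
RT 211: heading 180 -> 329
RT 135: heading 329 -> 194
LT 45: heading 194 -> 239
PU: pen up
FD 2: (4.778,4.778) -> (3.748,3.064) [heading=239, move]
Final: pos=(3.748,3.064), heading=239, 3 segment(s) drawn

Answer: 3.748 3.064 239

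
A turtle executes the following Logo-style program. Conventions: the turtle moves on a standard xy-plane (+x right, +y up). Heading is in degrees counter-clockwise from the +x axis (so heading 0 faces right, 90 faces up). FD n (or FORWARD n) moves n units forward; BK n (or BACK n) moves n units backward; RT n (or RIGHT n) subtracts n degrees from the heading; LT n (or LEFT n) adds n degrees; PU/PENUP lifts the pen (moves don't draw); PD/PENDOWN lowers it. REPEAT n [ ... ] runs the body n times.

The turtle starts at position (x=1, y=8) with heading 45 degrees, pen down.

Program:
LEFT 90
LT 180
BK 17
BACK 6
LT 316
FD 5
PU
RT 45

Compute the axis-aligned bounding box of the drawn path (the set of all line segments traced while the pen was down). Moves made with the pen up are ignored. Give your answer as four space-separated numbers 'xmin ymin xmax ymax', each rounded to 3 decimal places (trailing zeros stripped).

Answer: -15.263 8 1 24.263

Derivation:
Executing turtle program step by step:
Start: pos=(1,8), heading=45, pen down
LT 90: heading 45 -> 135
LT 180: heading 135 -> 315
BK 17: (1,8) -> (-11.021,20.021) [heading=315, draw]
BK 6: (-11.021,20.021) -> (-15.263,24.263) [heading=315, draw]
LT 316: heading 315 -> 271
FD 5: (-15.263,24.263) -> (-15.176,19.264) [heading=271, draw]
PU: pen up
RT 45: heading 271 -> 226
Final: pos=(-15.176,19.264), heading=226, 3 segment(s) drawn

Segment endpoints: x in {-15.263, -15.176, -11.021, 1}, y in {8, 19.264, 20.021, 24.263}
xmin=-15.263, ymin=8, xmax=1, ymax=24.263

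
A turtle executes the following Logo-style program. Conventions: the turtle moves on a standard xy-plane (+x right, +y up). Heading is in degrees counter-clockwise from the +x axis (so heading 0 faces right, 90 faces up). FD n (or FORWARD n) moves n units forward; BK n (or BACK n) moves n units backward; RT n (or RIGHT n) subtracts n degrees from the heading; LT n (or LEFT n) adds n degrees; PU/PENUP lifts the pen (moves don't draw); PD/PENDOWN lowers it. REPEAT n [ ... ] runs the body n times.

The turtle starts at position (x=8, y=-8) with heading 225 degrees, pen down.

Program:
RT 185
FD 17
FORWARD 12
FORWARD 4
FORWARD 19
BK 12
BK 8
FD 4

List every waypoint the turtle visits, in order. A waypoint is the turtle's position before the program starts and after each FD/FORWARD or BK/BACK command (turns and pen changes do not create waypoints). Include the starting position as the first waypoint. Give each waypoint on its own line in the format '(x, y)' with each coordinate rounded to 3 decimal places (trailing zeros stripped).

Executing turtle program step by step:
Start: pos=(8,-8), heading=225, pen down
RT 185: heading 225 -> 40
FD 17: (8,-8) -> (21.023,2.927) [heading=40, draw]
FD 12: (21.023,2.927) -> (30.215,10.641) [heading=40, draw]
FD 4: (30.215,10.641) -> (33.279,13.212) [heading=40, draw]
FD 19: (33.279,13.212) -> (47.834,25.425) [heading=40, draw]
BK 12: (47.834,25.425) -> (38.642,17.712) [heading=40, draw]
BK 8: (38.642,17.712) -> (32.513,12.569) [heading=40, draw]
FD 4: (32.513,12.569) -> (35.578,15.14) [heading=40, draw]
Final: pos=(35.578,15.14), heading=40, 7 segment(s) drawn
Waypoints (8 total):
(8, -8)
(21.023, 2.927)
(30.215, 10.641)
(33.279, 13.212)
(47.834, 25.425)
(38.642, 17.712)
(32.513, 12.569)
(35.578, 15.14)

Answer: (8, -8)
(21.023, 2.927)
(30.215, 10.641)
(33.279, 13.212)
(47.834, 25.425)
(38.642, 17.712)
(32.513, 12.569)
(35.578, 15.14)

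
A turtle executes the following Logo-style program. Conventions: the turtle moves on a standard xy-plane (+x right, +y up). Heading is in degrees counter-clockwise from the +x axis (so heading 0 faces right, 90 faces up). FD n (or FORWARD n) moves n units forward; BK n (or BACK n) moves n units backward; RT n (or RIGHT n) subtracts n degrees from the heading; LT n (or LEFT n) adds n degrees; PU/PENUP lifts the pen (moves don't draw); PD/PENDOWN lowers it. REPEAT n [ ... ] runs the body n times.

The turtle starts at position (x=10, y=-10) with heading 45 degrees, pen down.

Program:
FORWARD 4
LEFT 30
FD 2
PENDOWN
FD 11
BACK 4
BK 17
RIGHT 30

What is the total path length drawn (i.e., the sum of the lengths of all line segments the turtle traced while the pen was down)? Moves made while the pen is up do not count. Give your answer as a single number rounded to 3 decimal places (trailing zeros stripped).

Answer: 38

Derivation:
Executing turtle program step by step:
Start: pos=(10,-10), heading=45, pen down
FD 4: (10,-10) -> (12.828,-7.172) [heading=45, draw]
LT 30: heading 45 -> 75
FD 2: (12.828,-7.172) -> (13.346,-5.24) [heading=75, draw]
PD: pen down
FD 11: (13.346,-5.24) -> (16.193,5.385) [heading=75, draw]
BK 4: (16.193,5.385) -> (15.158,1.522) [heading=75, draw]
BK 17: (15.158,1.522) -> (10.758,-14.899) [heading=75, draw]
RT 30: heading 75 -> 45
Final: pos=(10.758,-14.899), heading=45, 5 segment(s) drawn

Segment lengths:
  seg 1: (10,-10) -> (12.828,-7.172), length = 4
  seg 2: (12.828,-7.172) -> (13.346,-5.24), length = 2
  seg 3: (13.346,-5.24) -> (16.193,5.385), length = 11
  seg 4: (16.193,5.385) -> (15.158,1.522), length = 4
  seg 5: (15.158,1.522) -> (10.758,-14.899), length = 17
Total = 38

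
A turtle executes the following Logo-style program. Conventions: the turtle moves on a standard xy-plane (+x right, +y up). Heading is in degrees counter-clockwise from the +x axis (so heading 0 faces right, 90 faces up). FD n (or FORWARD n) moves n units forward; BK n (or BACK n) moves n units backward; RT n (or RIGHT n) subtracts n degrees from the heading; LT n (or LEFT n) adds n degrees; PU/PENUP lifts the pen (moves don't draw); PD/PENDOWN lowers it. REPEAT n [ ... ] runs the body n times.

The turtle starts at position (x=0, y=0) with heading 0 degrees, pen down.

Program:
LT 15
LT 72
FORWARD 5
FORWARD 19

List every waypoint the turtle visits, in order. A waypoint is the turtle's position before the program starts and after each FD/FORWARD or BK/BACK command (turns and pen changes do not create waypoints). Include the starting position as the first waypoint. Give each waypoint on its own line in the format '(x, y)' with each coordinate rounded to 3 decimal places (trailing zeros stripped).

Executing turtle program step by step:
Start: pos=(0,0), heading=0, pen down
LT 15: heading 0 -> 15
LT 72: heading 15 -> 87
FD 5: (0,0) -> (0.262,4.993) [heading=87, draw]
FD 19: (0.262,4.993) -> (1.256,23.967) [heading=87, draw]
Final: pos=(1.256,23.967), heading=87, 2 segment(s) drawn
Waypoints (3 total):
(0, 0)
(0.262, 4.993)
(1.256, 23.967)

Answer: (0, 0)
(0.262, 4.993)
(1.256, 23.967)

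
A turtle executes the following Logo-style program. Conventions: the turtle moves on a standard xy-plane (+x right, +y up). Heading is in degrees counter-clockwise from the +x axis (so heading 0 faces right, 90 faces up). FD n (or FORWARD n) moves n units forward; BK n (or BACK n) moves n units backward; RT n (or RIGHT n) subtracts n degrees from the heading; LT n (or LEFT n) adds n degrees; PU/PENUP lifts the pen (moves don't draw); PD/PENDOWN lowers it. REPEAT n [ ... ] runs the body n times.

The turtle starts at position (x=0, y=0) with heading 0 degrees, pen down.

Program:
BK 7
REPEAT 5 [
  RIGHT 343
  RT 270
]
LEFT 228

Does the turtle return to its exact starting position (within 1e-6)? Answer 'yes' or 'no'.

Executing turtle program step by step:
Start: pos=(0,0), heading=0, pen down
BK 7: (0,0) -> (-7,0) [heading=0, draw]
REPEAT 5 [
  -- iteration 1/5 --
  RT 343: heading 0 -> 17
  RT 270: heading 17 -> 107
  -- iteration 2/5 --
  RT 343: heading 107 -> 124
  RT 270: heading 124 -> 214
  -- iteration 3/5 --
  RT 343: heading 214 -> 231
  RT 270: heading 231 -> 321
  -- iteration 4/5 --
  RT 343: heading 321 -> 338
  RT 270: heading 338 -> 68
  -- iteration 5/5 --
  RT 343: heading 68 -> 85
  RT 270: heading 85 -> 175
]
LT 228: heading 175 -> 43
Final: pos=(-7,0), heading=43, 1 segment(s) drawn

Start position: (0, 0)
Final position: (-7, 0)
Distance = 7; >= 1e-6 -> NOT closed

Answer: no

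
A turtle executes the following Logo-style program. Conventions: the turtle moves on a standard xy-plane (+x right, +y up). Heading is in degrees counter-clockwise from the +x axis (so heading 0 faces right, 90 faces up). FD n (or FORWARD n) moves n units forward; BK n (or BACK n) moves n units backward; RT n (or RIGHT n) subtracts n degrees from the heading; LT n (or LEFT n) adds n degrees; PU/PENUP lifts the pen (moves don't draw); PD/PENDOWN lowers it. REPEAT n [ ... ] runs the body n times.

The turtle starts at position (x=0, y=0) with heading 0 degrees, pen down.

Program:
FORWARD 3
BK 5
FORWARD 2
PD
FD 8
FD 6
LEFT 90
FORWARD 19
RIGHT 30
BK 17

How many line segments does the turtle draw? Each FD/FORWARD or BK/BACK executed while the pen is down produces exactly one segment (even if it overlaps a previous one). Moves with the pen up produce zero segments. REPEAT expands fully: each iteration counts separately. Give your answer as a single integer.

Answer: 7

Derivation:
Executing turtle program step by step:
Start: pos=(0,0), heading=0, pen down
FD 3: (0,0) -> (3,0) [heading=0, draw]
BK 5: (3,0) -> (-2,0) [heading=0, draw]
FD 2: (-2,0) -> (0,0) [heading=0, draw]
PD: pen down
FD 8: (0,0) -> (8,0) [heading=0, draw]
FD 6: (8,0) -> (14,0) [heading=0, draw]
LT 90: heading 0 -> 90
FD 19: (14,0) -> (14,19) [heading=90, draw]
RT 30: heading 90 -> 60
BK 17: (14,19) -> (5.5,4.278) [heading=60, draw]
Final: pos=(5.5,4.278), heading=60, 7 segment(s) drawn
Segments drawn: 7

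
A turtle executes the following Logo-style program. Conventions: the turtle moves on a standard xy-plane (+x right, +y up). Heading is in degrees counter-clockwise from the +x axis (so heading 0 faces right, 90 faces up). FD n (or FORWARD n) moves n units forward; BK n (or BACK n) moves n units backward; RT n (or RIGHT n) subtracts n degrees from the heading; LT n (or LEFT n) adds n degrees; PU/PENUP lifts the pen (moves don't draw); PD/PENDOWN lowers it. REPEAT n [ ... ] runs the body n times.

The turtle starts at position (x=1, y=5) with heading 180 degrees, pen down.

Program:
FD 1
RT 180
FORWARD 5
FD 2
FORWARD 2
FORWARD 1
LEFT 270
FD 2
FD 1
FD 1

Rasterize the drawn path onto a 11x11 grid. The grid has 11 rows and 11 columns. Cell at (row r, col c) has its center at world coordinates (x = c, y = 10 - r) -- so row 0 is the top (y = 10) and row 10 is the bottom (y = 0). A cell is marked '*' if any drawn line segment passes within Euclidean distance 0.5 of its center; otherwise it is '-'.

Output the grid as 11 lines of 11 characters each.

Segment 0: (1,5) -> (0,5)
Segment 1: (0,5) -> (5,5)
Segment 2: (5,5) -> (7,5)
Segment 3: (7,5) -> (9,5)
Segment 4: (9,5) -> (10,5)
Segment 5: (10,5) -> (10,3)
Segment 6: (10,3) -> (10,2)
Segment 7: (10,2) -> (10,1)

Answer: -----------
-----------
-----------
-----------
-----------
***********
----------*
----------*
----------*
----------*
-----------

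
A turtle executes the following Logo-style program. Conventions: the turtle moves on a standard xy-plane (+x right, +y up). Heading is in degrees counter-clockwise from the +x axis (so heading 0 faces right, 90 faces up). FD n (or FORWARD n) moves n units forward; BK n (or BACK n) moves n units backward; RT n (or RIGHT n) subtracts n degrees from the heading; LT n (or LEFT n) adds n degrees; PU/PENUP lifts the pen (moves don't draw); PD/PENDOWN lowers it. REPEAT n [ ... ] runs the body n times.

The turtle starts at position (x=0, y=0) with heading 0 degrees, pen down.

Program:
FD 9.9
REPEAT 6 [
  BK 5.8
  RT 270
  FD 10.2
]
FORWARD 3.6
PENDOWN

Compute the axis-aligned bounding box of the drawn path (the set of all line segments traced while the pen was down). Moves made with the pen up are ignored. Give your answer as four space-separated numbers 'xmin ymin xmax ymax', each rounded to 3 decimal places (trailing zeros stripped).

Answer: -9.7 -5.8 9.9 10.2

Derivation:
Executing turtle program step by step:
Start: pos=(0,0), heading=0, pen down
FD 9.9: (0,0) -> (9.9,0) [heading=0, draw]
REPEAT 6 [
  -- iteration 1/6 --
  BK 5.8: (9.9,0) -> (4.1,0) [heading=0, draw]
  RT 270: heading 0 -> 90
  FD 10.2: (4.1,0) -> (4.1,10.2) [heading=90, draw]
  -- iteration 2/6 --
  BK 5.8: (4.1,10.2) -> (4.1,4.4) [heading=90, draw]
  RT 270: heading 90 -> 180
  FD 10.2: (4.1,4.4) -> (-6.1,4.4) [heading=180, draw]
  -- iteration 3/6 --
  BK 5.8: (-6.1,4.4) -> (-0.3,4.4) [heading=180, draw]
  RT 270: heading 180 -> 270
  FD 10.2: (-0.3,4.4) -> (-0.3,-5.8) [heading=270, draw]
  -- iteration 4/6 --
  BK 5.8: (-0.3,-5.8) -> (-0.3,0) [heading=270, draw]
  RT 270: heading 270 -> 0
  FD 10.2: (-0.3,0) -> (9.9,0) [heading=0, draw]
  -- iteration 5/6 --
  BK 5.8: (9.9,0) -> (4.1,0) [heading=0, draw]
  RT 270: heading 0 -> 90
  FD 10.2: (4.1,0) -> (4.1,10.2) [heading=90, draw]
  -- iteration 6/6 --
  BK 5.8: (4.1,10.2) -> (4.1,4.4) [heading=90, draw]
  RT 270: heading 90 -> 180
  FD 10.2: (4.1,4.4) -> (-6.1,4.4) [heading=180, draw]
]
FD 3.6: (-6.1,4.4) -> (-9.7,4.4) [heading=180, draw]
PD: pen down
Final: pos=(-9.7,4.4), heading=180, 14 segment(s) drawn

Segment endpoints: x in {-9.7, -6.1, -6.1, -0.3, -0.3, -0.3, 0, 4.1, 4.1, 4.1, 4.1, 4.1, 4.1, 9.9, 9.9}, y in {-5.8, 0, 0, 0, 0, 4.4, 4.4, 4.4, 4.4, 4.4, 4.4, 10.2, 10.2}
xmin=-9.7, ymin=-5.8, xmax=9.9, ymax=10.2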